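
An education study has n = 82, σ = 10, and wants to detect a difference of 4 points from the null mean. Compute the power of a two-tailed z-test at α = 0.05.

SE = σ/√n = 10/√82 = 1.104. Non-centrality λ = d/SE = 4/1.104 = 3.622. Power ≈ Φ(λ - z_{α/2}) = Φ(3.622 - 1.96) = Φ(1.662) = 0.952.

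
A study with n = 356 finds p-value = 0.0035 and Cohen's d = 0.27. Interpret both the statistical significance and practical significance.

Statistically significant (p = 0.0035 < 0.05). Cohen's d = 0.27 indicates a small effect size. Both statistical and practical significance should be considered.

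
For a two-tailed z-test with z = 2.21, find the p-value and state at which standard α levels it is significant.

p = 2·P(Z > |2.21|) = 2·(1 - Φ(2.21)) ≈ 0.0271. Significant at α = 0.1; Significant at α = 0.05.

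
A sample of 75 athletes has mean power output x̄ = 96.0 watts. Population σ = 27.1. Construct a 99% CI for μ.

CI = x̄ ± z*(σ/√n) = 96.0 ± 2.576(27.1/√75) = 96.0 ± 8.06 = (87.94, 104.06)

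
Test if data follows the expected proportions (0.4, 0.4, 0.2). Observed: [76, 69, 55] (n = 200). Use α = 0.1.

Expected: [80.0, 80.0, 40.0]. χ² = 7.338. df = 2, critical = 4.605. Reject H₀.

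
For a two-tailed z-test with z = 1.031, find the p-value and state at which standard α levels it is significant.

p = 2·P(Z > |1.031|) = 2·(1 - Φ(1.031)) ≈ 0.3025. Not significant at any standard level.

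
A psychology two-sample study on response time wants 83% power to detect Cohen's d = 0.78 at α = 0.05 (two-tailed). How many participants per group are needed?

z_{α/2} = 1.96, z_β = Φ⁻¹(0.83) = 0.954. For medium effect (d = 0.78): n per group = 2(z_{α/2} + z_β)²/d² = 2(1.96 + 0.954)²/0.78² = 27.9 → 28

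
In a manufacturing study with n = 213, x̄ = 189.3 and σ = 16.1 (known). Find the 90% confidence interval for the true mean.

CI = x̄ ± z*(σ/√n) = 189.3 ± 1.645(16.1/√213) = 189.3 ± 1.81 = (187.49, 191.11)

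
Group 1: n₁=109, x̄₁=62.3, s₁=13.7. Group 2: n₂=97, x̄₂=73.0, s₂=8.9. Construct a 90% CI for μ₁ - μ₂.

Difference = -10.7. SE = √(13.7²/109 + 8.9²/97) = 1.593. CI = (-13.32, -8.08)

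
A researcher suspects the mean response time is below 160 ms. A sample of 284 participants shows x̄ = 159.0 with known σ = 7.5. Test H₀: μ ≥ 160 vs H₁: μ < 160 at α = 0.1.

z = -2.247. Critical value: -1.28. Reject H₀.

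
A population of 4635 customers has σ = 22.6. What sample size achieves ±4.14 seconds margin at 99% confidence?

Without FPC: n₀ = (2.576×22.6/4.14)² = 197.746. With FPC: n = n₀N/(n₀+N-1) = 189.7 → n = 190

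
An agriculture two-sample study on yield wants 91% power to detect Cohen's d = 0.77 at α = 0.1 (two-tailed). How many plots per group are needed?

z_{α/2} = 1.645, z_β = Φ⁻¹(0.91) = 1.341. For medium effect (d = 0.77): n per group = 2(z_{α/2} + z_β)²/d² = 2(1.645 + 1.341)²/0.77² = 30.1 → 31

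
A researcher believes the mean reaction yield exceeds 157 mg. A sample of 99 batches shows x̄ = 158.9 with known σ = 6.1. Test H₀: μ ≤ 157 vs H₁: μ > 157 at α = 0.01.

z = 3.099. Critical value: 2.33. Reject H₀.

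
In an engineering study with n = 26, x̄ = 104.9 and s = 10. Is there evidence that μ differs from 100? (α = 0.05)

t = (x̄ - μ₀)/(s/√n) = (104.9 - 100)/(10/√26) = 2.499. df = 25, critical t = ±2.06. Reject H₀.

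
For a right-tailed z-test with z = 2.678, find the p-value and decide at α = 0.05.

p = P(Z > 2.678) = 1 - Φ(2.678) ≈ 0.0037. Since p < 0.05, reject H₀ (significant) at α = 0.05.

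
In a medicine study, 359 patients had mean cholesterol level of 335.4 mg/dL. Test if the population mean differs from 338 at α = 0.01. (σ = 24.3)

z = (x̄ - μ₀)/(σ/√n) = (335.4 - 338)/(24.3/√359) = -2.027. Critical value: ±2.576. Since |-2.027| ≤ 2.576, Fail to reject H₀.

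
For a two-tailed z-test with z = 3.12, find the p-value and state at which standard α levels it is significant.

p = 2·P(Z > |3.12|) = 2·(1 - Φ(3.12)) ≈ 0.0018. Significant at α = 0.1; Significant at α = 0.05; Significant at α = 0.01.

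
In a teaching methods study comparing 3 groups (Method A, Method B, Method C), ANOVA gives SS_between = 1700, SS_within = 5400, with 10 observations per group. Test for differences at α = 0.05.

df_between = 2, df_within = 27. F = MS_between/MS_within = 850.0/200.0 = 4.25. F_crit ≈ 3.354. Reject H₀. At least one mean differs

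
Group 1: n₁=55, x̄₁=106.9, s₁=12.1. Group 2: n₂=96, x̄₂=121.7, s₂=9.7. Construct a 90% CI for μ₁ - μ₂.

Difference = -14.8. SE = √(12.1²/55 + 9.7²/96) = 1.908. CI = (-17.94, -11.66)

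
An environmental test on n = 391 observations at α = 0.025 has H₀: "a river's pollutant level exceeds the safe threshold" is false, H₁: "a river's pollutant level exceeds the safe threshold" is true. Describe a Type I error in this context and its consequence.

Type I error: rejecting H₀ when it is true — concluding that a river's pollutant level exceeds the safe threshold when in fact it is not. Consequence: shutting down a compliant factory unnecessarily.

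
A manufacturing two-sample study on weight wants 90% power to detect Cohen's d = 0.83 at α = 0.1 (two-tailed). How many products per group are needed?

z_{α/2} = 1.645, z_β = Φ⁻¹(0.9) = 1.282. For large effect (d = 0.83): n per group = 2(z_{α/2} + z_β)²/d² = 2(1.645 + 1.282)²/0.83² = 24.9 → 25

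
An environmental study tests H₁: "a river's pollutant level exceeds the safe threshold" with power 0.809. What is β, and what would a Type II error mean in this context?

β = 1 - power = 1 - 0.809 = 0.191. A Type II error is failing to reject H₀ when H₀ is false (false negative) — here, failing to conclude that a river's pollutant level exceeds the safe threshold when in fact it is true. Consequence: allowing unsafe pollution to continue.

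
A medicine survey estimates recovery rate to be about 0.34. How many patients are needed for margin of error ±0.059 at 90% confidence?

n = z²p(1-p)/E² = 1.645²×0.34×0.66/0.059² = 174.4 → n = 175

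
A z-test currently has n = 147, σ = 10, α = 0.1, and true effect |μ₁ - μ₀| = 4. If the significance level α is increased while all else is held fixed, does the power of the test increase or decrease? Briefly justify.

Power increases: a larger α lowers the critical value, so more of the H₁ sampling distribution falls in the rejection region.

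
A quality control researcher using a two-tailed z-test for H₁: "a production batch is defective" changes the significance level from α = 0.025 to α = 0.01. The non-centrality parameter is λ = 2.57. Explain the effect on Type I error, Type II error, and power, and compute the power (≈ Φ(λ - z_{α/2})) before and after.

Decreasing α from 0.025 to 0.01:
• Type I error rate decreases (α is the Type I rate by definition).
• Critical value moves from z_{α/2} = 2.241 to 2.576, so power = Φ(λ - z_{α/2}) goes from Φ(2.57 - 2.241) = 0.629 to Φ(2.57 - 2.576) = 0.498.
• Type II error rate β = 1 - power therefore increases (0.371 → 0.502).
Appropriate when false positives are costly — here, scrapping a good batch — wasted material and cost for no reason.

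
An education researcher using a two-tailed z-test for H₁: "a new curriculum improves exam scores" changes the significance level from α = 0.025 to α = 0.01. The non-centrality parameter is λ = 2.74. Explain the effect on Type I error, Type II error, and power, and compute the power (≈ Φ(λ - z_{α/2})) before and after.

Decreasing α from 0.025 to 0.01:
• Type I error rate decreases (α is the Type I rate by definition).
• Critical value moves from z_{α/2} = 2.241 to 2.576, so power = Φ(λ - z_{α/2}) goes from Φ(2.74 - 2.241) = 0.691 to Φ(2.74 - 2.576) = 0.565.
• Type II error rate β = 1 - power therefore increases (0.309 → 0.435).
Appropriate when false positives are costly — here, adopting a curriculum that gives no real benefit — disruption for nothing.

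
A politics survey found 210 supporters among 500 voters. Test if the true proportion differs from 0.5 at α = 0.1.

p̂ = 0.42, p₀ = 0.5. z = (p̂ - p₀)/√(p₀(1-p₀)/n) = -3.578. Critical: ±1.645. Reject H₀.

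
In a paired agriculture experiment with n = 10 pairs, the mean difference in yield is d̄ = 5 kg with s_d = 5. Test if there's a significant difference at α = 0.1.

t = d̄/(s_d/√n) = 5/(5/√10) = 3.162. df = 9, critical t = ±1.833. Reject H₀.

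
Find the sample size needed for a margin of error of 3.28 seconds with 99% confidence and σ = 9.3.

n = (z*σ/E)² = (2.576×9.3/3.28)² = 53.3 → n = 54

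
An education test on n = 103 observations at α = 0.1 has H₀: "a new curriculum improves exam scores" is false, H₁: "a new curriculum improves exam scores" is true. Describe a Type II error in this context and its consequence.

Type II error: failing to reject H₀ when it is false — concluding that a new curriculum improves exam scores is not supported when in fact it is. Consequence: keeping the old curriculum when the new one would have helped students.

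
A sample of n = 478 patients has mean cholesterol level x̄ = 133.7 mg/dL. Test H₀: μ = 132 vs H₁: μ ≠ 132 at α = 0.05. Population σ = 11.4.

z = (x̄ - μ₀)/(σ/√n) = (133.7 - 132)/(11.4/√478) = 3.26. Critical value: ±1.96. Since |3.26| > 1.96, Reject H₀.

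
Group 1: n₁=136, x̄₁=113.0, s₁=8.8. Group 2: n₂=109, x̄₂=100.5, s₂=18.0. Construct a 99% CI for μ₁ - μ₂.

Difference = 12.5. SE = √(8.8²/136 + 18.0²/109) = 1.882. CI = (7.65, 17.35)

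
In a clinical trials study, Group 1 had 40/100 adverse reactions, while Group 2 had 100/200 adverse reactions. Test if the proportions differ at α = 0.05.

p̂₁ = 0.4, p̂₂ = 0.5, pooled p̂ = 0.467. z = -1.637. Critical: ±1.96. Fail to reject H₀.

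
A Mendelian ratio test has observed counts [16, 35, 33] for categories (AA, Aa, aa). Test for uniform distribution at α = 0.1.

Expected = 28 each. χ² = Σ(O-E)²/E = 7.786. df = 2, critical value = 4.605. Reject H₀.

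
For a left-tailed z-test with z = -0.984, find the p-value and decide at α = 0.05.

p = P(Z < -0.984) = Φ(-0.984) ≈ 0.1626. Since p ≥ 0.05, fail to reject H₀ (not significant) at α = 0.05.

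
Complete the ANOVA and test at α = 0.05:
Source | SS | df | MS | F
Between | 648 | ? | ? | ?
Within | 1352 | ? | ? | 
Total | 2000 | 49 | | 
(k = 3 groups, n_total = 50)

df_between = 2, df_within = 47. MS_between = 324.0, MS_within = 28.77. F = 11.263, F_crit ≈ 3.195. Reject H₀.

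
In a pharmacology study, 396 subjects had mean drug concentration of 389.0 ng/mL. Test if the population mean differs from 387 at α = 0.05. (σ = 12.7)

z = (x̄ - μ₀)/(σ/√n) = (389.0 - 387)/(12.7/√396) = 3.134. Critical value: ±1.96. Since |3.134| > 1.96, Reject H₀.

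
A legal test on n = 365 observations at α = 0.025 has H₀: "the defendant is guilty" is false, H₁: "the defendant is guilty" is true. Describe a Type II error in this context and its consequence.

Type II error: failing to reject H₀ when it is false — concluding that the defendant is guilty is not supported when in fact it is. Consequence: acquitting a guilty person.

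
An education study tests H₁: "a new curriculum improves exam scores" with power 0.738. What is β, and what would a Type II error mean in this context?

β = 1 - power = 1 - 0.738 = 0.262. A Type II error is failing to reject H₀ when H₀ is false (false negative) — here, failing to conclude that a new curriculum improves exam scores when in fact it is true. Consequence: keeping the old curriculum when the new one would have helped students.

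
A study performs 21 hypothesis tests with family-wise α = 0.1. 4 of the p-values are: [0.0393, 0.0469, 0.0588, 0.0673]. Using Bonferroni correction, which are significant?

Bonferroni α = 0.1/21 = 0.00476. None of the given p-values are significant.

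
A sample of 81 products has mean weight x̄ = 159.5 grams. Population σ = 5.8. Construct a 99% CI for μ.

CI = x̄ ± z*(σ/√n) = 159.5 ± 2.576(5.8/√81) = 159.5 ± 1.66 = (157.84, 161.16)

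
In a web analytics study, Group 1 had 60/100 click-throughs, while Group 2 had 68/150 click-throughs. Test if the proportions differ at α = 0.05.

p̂₁ = 0.6, p̂₂ = 0.453, pooled p̂ = 0.512. z = 2.273. Critical: ±1.96. Reject H₀.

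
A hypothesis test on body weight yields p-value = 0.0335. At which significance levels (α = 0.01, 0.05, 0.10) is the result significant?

p = 0.0335. Significant at: α = 0.05, 0.1.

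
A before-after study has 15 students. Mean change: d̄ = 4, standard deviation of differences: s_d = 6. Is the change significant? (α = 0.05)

t = d̄/(s_d/√n) = 4/(6/√15) = 2.582. df = 14, critical t = ±2.145. Reject H₀.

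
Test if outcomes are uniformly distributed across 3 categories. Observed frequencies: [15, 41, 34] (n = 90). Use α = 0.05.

Expected = 30 each. χ² = Σ(O-E)²/E = 12.067. df = 2, critical value = 5.991. Reject H₀.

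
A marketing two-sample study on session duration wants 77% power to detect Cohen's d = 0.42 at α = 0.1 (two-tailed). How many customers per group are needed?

z_{α/2} = 1.645, z_β = Φ⁻¹(0.77) = 0.739. For small effect (d = 0.42): n per group = 2(z_{α/2} + z_β)²/d² = 2(1.645 + 0.739)²/0.42² = 64.4 → 65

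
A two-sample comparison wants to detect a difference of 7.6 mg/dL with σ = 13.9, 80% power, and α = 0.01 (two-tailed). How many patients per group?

n per group = 2(z_α/2 + z_β)²σ²/d² = 2×(2.576 + 0.84)²×13.9²/7.6² = 78.1 → n = 79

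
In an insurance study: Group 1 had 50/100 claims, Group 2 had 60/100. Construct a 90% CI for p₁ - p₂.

p̂₁ = 0.5, p̂₂ = 0.6. Difference = -0.1. CI = (-0.215, 0.015)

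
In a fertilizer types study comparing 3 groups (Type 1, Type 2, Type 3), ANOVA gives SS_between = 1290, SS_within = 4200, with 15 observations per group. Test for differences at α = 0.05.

df_between = 2, df_within = 42. F = MS_between/MS_within = 645.0/100.0 = 6.45. F_crit ≈ 3.22. Reject H₀. At least one mean differs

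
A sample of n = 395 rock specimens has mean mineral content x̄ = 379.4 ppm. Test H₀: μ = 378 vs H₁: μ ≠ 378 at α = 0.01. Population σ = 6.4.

z = (x̄ - μ₀)/(σ/√n) = (379.4 - 378)/(6.4/√395) = 4.348. Critical value: ±2.576. Since |4.348| > 2.576, Reject H₀.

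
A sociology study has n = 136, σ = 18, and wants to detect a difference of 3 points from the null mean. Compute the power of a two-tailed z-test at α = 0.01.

SE = σ/√n = 18/√136 = 1.543. Non-centrality λ = d/SE = 3/1.543 = 1.944. Power ≈ Φ(λ - z_{α/2}) = Φ(1.944 - 2.576) = Φ(-0.632) = 0.264.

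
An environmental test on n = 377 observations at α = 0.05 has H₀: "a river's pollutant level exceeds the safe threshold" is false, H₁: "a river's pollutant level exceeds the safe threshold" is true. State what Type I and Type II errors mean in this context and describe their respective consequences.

Type I (false positive): concluding that a river's pollutant level exceeds the safe threshold when it is not — shutting down a compliant factory unnecessarily. Type II (false negative): failing to conclude that a river's pollutant level exceeds the safe threshold when it is — allowing unsafe pollution to continue. Which is costlier depends on domain priorities and is a judgement call rather than a statistical fact.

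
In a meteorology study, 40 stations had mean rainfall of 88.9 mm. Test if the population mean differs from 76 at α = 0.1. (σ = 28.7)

z = (x̄ - μ₀)/(σ/√n) = (88.9 - 76)/(28.7/√40) = 2.843. Critical value: ±1.645. Since |2.843| > 1.645, Reject H₀.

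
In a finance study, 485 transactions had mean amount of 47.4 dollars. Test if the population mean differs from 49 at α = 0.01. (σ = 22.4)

z = (x̄ - μ₀)/(σ/√n) = (47.4 - 49)/(22.4/√485) = -1.573. Critical value: ±2.576. Since |-1.573| ≤ 2.576, Fail to reject H₀.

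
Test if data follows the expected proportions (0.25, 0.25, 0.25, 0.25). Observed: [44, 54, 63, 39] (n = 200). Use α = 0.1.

Expected: [50.0, 50.0, 50.0, 50.0]. χ² = 6.84. df = 3, critical = 6.251. Reject H₀.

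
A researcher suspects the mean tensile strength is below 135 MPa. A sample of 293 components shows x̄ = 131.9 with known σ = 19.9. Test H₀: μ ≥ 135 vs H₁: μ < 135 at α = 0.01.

z = -2.667. Critical value: -2.33. Reject H₀.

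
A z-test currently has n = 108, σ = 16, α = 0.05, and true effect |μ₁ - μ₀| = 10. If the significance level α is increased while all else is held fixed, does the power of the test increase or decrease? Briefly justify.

Power increases: a larger α lowers the critical value, so more of the H₁ sampling distribution falls in the rejection region.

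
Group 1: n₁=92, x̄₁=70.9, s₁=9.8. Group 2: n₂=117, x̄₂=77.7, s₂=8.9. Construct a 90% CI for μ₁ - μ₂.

Difference = -6.8. SE = √(9.8²/92 + 8.9²/117) = 1.312. CI = (-8.96, -4.64)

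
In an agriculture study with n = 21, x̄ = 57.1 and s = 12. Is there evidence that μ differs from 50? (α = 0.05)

t = (x̄ - μ₀)/(s/√n) = (57.1 - 50)/(12/√21) = 2.711. df = 20, critical t = ±2.086. Reject H₀.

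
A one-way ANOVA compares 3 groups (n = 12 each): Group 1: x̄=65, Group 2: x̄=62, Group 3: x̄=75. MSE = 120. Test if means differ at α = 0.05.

Grand mean = 67.33. SS_between = 1112.0, MS_between = 556.0. F = 4.633, F_crit ≈ 3.285. Reject H₀.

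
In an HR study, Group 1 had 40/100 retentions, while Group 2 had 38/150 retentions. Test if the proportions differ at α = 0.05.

p̂₁ = 0.4, p̂₂ = 0.253, pooled p̂ = 0.312. z = 2.452. Critical: ±1.96. Reject H₀.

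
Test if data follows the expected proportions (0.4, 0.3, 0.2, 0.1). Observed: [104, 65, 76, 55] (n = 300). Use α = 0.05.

Expected: [120.0, 90.0, 60.0, 30.0]. χ² = 34.178. df = 3, critical = 7.815. Reject H₀.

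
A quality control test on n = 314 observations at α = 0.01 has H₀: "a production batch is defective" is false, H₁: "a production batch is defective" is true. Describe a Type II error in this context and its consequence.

Type II error: failing to reject H₀ when it is false — concluding that a production batch is defective is not supported when in fact it is. Consequence: shipping a defective batch — faulty products reach customers.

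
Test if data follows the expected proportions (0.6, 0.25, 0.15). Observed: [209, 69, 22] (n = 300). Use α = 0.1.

Expected: [180.0, 75.0, 45.0]. χ² = 16.908. df = 2, critical = 4.605. Reject H₀.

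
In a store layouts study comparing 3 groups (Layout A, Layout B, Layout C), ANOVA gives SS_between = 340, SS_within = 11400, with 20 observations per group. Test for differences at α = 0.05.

df_between = 2, df_within = 57. F = MS_between/MS_within = 170.0/200.0 = 0.85. F_crit ≈ 3.159. Fail to reject H₀.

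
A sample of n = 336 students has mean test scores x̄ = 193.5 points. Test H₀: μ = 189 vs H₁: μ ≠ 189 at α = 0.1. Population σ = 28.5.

z = (x̄ - μ₀)/(σ/√n) = (193.5 - 189)/(28.5/√336) = 2.894. Critical value: ±1.645. Since |2.894| > 1.645, Reject H₀.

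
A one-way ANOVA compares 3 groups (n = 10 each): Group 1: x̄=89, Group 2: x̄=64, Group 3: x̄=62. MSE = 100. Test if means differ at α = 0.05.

Grand mean = 71.67. SS_between = 4526.67, MS_between = 2263.33. F = 22.633, F_crit ≈ 3.354. Reject H₀.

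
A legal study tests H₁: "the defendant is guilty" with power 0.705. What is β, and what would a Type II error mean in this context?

β = 1 - power = 1 - 0.705 = 0.295. A Type II error is failing to reject H₀ when H₀ is false (false negative) — here, failing to conclude that the defendant is guilty when in fact it is true. Consequence: acquitting a guilty person.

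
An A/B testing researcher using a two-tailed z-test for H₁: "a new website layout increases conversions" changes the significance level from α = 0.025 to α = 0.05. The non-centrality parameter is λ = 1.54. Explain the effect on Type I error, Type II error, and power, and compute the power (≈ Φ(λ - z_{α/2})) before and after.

Increasing α from 0.025 to 0.05:
• Type I error rate increases (α is the Type I rate by definition).
• Critical value moves from z_{α/2} = 2.241 to 1.96, so power = Φ(λ - z_{α/2}) goes from Φ(1.54 - 2.241) = 0.242 to Φ(1.54 - 1.96) = 0.337.
• Type II error rate β = 1 - power therefore decreases (0.758 → 0.663).
Appropriate when false negatives are costly — here, discarding a layout that would have improved conversions — lost revenue.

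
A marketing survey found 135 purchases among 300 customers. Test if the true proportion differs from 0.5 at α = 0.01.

p̂ = 0.45, p₀ = 0.5. z = (p̂ - p₀)/√(p₀(1-p₀)/n) = -1.732. Critical: ±2.576. Fail to reject H₀.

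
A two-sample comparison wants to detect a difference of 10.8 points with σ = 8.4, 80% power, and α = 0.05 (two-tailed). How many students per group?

n per group = 2(z_α/2 + z_β)²σ²/d² = 2×(1.96 + 0.84)²×8.4²/10.8² = 9.5 → n = 10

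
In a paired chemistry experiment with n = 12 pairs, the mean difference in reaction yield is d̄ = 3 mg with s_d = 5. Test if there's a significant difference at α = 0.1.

t = d̄/(s_d/√n) = 3/(5/√12) = 2.078. df = 11, critical t = ±1.796. Reject H₀.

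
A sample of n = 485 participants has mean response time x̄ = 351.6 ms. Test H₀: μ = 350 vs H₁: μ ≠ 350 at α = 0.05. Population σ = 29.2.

z = (x̄ - μ₀)/(σ/√n) = (351.6 - 350)/(29.2/√485) = 1.207. Critical value: ±1.96. Since |1.207| ≤ 1.96, Fail to reject H₀.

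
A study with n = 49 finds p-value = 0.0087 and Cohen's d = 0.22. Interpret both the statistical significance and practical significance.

Statistically significant (p = 0.0087 < 0.05). Cohen's d = 0.22 indicates a small effect size. Both statistical and practical significance should be considered.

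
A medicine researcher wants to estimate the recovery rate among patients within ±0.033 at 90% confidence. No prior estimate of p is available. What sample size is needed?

Conservative approach: use p = 0.5 (maximizes p(1-p) = 0.25). n = z²(0.25)/E² = 1.645²×0.25/0.033² = 621.2 → n = 622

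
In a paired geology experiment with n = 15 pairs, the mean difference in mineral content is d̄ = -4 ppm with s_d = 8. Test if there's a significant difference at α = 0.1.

t = d̄/(s_d/√n) = -4/(8/√15) = -1.936. df = 14, critical t = ±1.761. Reject H₀.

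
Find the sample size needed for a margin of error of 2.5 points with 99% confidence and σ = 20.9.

n = (z*σ/E)² = (2.576×20.9/2.5)² = 463.8 → n = 464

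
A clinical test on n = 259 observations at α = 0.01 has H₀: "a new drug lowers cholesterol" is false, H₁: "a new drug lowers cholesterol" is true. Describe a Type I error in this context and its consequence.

Type I error: rejecting H₀ when it is true — concluding that a new drug lowers cholesterol when in fact it is not. Consequence: approving an ineffective drug — patients take a useless medication and may skip effective alternatives.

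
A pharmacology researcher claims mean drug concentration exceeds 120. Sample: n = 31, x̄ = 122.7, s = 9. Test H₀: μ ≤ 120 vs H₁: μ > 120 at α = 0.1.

t = (122.7 - 120)/(9/√31) = 1.67, df = 30. Critical t = 1.31. Reject H₀.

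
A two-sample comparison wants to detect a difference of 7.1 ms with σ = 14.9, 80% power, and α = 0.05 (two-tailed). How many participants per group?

n per group = 2(z_α/2 + z_β)²σ²/d² = 2×(1.96 + 0.84)²×14.9²/7.1² = 69.1 → n = 70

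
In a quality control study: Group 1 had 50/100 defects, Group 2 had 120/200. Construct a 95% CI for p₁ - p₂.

p̂₁ = 0.5, p̂₂ = 0.6. Difference = -0.1. CI = (-0.219, 0.019)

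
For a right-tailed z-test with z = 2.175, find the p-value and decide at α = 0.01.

p = P(Z > 2.175) = 1 - Φ(2.175) ≈ 0.0148. Since p ≥ 0.01, fail to reject H₀ (not significant) at α = 0.01.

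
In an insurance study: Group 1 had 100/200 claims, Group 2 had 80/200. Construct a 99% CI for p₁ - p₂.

p̂₁ = 0.5, p̂₂ = 0.4. Difference = 0.1. CI = (-0.028, 0.228)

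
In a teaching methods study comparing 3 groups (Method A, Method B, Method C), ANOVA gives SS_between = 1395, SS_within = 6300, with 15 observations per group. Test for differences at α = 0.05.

df_between = 2, df_within = 42. F = MS_between/MS_within = 697.5/150.0 = 4.65. F_crit ≈ 3.22. Reject H₀. At least one mean differs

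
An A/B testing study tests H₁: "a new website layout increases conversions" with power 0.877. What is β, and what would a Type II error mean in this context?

β = 1 - power = 1 - 0.877 = 0.123. A Type II error is failing to reject H₀ when H₀ is false (false negative) — here, failing to conclude that a new website layout increases conversions when in fact it is true. Consequence: discarding a layout that would have improved conversions — lost revenue.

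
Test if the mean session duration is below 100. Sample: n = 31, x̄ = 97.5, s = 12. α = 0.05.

t = (97.5 - 100)/(12/√31) = -1.16, df = 30. Critical t = -1.697. Fail to reject H₀.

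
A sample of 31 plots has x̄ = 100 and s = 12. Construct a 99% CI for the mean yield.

CI = x̄ ± t*(s/√n) = 100 ± 2.75(12/√31) = (94.07, 105.93)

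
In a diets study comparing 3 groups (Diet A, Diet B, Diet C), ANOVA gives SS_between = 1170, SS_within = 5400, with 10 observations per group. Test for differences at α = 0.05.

df_between = 2, df_within = 27. F = MS_between/MS_within = 585.0/200.0 = 2.925. F_crit ≈ 3.354. Fail to reject H₀.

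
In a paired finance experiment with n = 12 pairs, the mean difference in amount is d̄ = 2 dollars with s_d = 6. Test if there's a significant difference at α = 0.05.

t = d̄/(s_d/√n) = 2/(6/√12) = 1.155. df = 11, critical t = ±2.201. Fail to reject H₀.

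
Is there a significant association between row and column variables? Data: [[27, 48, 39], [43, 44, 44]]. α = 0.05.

χ² = 2.967. df = 2, critical = 5.991. Fail to reject H₀. No evidence of dependence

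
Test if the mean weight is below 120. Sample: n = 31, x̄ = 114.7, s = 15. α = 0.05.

t = (114.7 - 120)/(15/√31) = -1.967, df = 30. Critical t = -1.697. Reject H₀.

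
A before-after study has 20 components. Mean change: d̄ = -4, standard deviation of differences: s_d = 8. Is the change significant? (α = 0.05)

t = d̄/(s_d/√n) = -4/(8/√20) = -2.236. df = 19, critical t = ±2.093. Reject H₀.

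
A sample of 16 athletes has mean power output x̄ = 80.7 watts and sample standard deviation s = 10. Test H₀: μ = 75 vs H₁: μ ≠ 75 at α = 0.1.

t = (x̄ - μ₀)/(s/√n) = (80.7 - 75)/(10/√16) = 2.28. df = 15, critical t = ±1.753. Reject H₀.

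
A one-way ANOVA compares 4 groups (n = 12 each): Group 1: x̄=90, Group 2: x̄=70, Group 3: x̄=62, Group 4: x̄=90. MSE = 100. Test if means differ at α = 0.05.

Grand mean = 78.0. SS_between = 7296.0, MS_between = 2432.0. F = 24.32, F_crit ≈ 2.816. Reject H₀.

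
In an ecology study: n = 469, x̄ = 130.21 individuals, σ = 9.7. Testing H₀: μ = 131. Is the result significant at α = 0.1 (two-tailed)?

z = (130.21 - 131)/(9.7/√469) = -1.764. Since |z| > 1.645, significant at α = 0.1.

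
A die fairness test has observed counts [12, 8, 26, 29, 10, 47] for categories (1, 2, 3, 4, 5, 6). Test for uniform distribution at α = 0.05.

Expected = 22 each. χ² = Σ(O-E)²/E = 51.364. df = 5, critical value = 11.07. Reject H₀.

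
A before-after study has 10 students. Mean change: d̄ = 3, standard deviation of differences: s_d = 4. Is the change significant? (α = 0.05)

t = d̄/(s_d/√n) = 3/(4/√10) = 2.372. df = 9, critical t = ±2.262. Reject H₀.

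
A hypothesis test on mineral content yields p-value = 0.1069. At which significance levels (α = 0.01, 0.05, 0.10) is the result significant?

p = 0.1069. Not significant at any of the given levels.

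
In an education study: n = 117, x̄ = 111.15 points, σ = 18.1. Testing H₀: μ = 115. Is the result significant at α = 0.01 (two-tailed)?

z = (111.15 - 115)/(18.1/√117) = -2.301. Since |z| ≤ 2.576, not significant at α = 0.01.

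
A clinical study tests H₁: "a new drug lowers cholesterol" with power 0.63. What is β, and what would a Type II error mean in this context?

β = 1 - power = 1 - 0.63 = 0.37. A Type II error is failing to reject H₀ when H₀ is false (false negative) — here, failing to conclude that a new drug lowers cholesterol when in fact it is true. Consequence: shelving an effective drug — patients miss out on a treatment that would have helped.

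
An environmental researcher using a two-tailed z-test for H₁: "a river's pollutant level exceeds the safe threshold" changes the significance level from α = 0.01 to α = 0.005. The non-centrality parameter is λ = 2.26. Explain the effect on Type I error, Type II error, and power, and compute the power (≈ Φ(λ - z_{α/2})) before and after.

Decreasing α from 0.01 to 0.005:
• Type I error rate decreases (α is the Type I rate by definition).
• Critical value moves from z_{α/2} = 2.576 to 2.807, so power = Φ(λ - z_{α/2}) goes from Φ(2.26 - 2.576) = 0.376 to Φ(2.26 - 2.807) = 0.292.
• Type II error rate β = 1 - power therefore increases (0.624 → 0.708).
Appropriate when false positives are costly — here, shutting down a compliant factory unnecessarily.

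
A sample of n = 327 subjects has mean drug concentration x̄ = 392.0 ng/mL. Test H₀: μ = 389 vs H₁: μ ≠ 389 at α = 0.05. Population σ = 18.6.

z = (x̄ - μ₀)/(σ/√n) = (392.0 - 389)/(18.6/√327) = 2.917. Critical value: ±1.96. Since |2.917| > 1.96, Reject H₀.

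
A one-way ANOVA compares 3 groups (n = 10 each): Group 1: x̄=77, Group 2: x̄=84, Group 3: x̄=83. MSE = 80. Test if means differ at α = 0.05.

Grand mean = 81.33. SS_between = 286.67, MS_between = 143.33. F = 1.792, F_crit ≈ 3.354. Fail to reject H₀.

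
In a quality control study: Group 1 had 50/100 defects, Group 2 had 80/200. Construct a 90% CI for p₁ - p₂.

p̂₁ = 0.5, p̂₂ = 0.4. Difference = 0.1. CI = (-0.0, 0.2)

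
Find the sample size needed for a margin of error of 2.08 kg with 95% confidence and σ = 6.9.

n = (z*σ/E)² = (1.96×6.9/2.08)² = 42.3 → n = 43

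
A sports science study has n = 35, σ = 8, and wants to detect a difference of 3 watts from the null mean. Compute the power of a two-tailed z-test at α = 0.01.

SE = σ/√n = 8/√35 = 1.352. Non-centrality λ = d/SE = 3/1.352 = 2.219. Power ≈ Φ(λ - z_{α/2}) = Φ(2.219 - 2.576) = Φ(-0.357) = 0.36.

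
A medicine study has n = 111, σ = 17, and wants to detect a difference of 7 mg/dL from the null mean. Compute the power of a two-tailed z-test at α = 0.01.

SE = σ/√n = 17/√111 = 1.614. Non-centrality λ = d/SE = 7/1.614 = 4.338. Power ≈ Φ(λ - z_{α/2}) = Φ(4.338 - 2.576) = Φ(1.762) = 0.961.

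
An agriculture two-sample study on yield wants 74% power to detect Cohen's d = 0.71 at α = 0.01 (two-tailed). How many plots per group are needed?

z_{α/2} = 2.576, z_β = Φ⁻¹(0.74) = 0.643. For medium effect (d = 0.71): n per group = 2(z_{α/2} + z_β)²/d² = 2(2.576 + 0.643)²/0.71² = 41.1 → 42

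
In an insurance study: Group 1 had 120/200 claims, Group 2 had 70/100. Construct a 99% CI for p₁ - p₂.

p̂₁ = 0.6, p̂₂ = 0.7. Difference = -0.1. CI = (-0.248, 0.048)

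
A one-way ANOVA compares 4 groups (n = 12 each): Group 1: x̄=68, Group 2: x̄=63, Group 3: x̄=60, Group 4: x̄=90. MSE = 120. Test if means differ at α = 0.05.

Grand mean = 70.25. SS_between = 6633.0, MS_between = 2211.0. F = 18.425, F_crit ≈ 2.816. Reject H₀.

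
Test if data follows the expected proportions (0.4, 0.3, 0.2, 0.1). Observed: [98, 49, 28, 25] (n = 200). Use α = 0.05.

Expected: [80.0, 60.0, 40.0, 20.0]. χ² = 10.917. df = 3, critical = 7.815. Reject H₀.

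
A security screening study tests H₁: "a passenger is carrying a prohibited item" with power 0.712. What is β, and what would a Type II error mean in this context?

β = 1 - power = 1 - 0.712 = 0.288. A Type II error is failing to reject H₀ when H₀ is false (false negative) — here, failing to conclude that a passenger is carrying a prohibited item when in fact it is true. Consequence: letting a prohibited item through — security breach.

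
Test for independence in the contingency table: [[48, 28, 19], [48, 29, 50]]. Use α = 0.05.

χ² = 9.53. df = 2, critical = 5.991. Reject H₀. Variables are dependent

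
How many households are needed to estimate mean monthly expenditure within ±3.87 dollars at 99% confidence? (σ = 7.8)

n = (z*σ/E)² = (2.576×7.8/3.87)² = 27.0 → n = 27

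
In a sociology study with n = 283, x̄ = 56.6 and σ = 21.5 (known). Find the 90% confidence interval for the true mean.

CI = x̄ ± z*(σ/√n) = 56.6 ± 1.645(21.5/√283) = 56.6 ± 2.1 = (54.5, 58.7)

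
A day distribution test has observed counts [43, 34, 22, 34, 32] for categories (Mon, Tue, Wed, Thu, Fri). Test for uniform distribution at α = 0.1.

Expected = 33 each. χ² = Σ(O-E)²/E = 6.788. df = 4, critical value = 7.779. Fail to reject H₀.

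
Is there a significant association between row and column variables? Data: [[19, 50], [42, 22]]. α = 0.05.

χ² = 19.4. df = 1, critical = 3.841. Reject H₀. Variables are dependent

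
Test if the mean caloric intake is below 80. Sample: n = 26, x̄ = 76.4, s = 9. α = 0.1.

t = (76.4 - 80)/(9/√26) = -2.04, df = 25. Critical t = -1.316. Reject H₀.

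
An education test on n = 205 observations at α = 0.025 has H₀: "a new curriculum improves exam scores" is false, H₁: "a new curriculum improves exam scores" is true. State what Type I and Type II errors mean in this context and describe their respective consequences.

Type I (false positive): concluding that a new curriculum improves exam scores when it is not — adopting a curriculum that gives no real benefit — disruption for nothing. Type II (false negative): failing to conclude that a new curriculum improves exam scores when it is — keeping the old curriculum when the new one would have helped students. Which is costlier depends on domain priorities and is a judgement call rather than a statistical fact.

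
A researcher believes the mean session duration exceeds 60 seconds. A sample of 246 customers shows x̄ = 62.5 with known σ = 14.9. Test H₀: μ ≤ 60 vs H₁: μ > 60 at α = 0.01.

z = 2.632. Critical value: 2.33. Reject H₀.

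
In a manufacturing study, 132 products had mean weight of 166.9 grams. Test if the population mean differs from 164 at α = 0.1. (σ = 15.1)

z = (x̄ - μ₀)/(σ/√n) = (166.9 - 164)/(15.1/√132) = 2.207. Critical value: ±1.645. Since |2.207| > 1.645, Reject H₀.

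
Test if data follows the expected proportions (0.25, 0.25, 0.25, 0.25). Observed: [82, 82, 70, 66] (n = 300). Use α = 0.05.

Expected: [75.0, 75.0, 75.0, 75.0]. χ² = 2.72. df = 3, critical = 7.815. Fail to reject H₀.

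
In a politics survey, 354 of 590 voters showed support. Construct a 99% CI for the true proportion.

p̂ = 0.6. CI = p̂ ± z*√(p̂(1-p̂)/n) = (0.548, 0.652)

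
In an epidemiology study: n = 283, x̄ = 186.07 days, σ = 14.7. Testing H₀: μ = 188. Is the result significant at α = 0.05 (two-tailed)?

z = (186.07 - 188)/(14.7/√283) = -2.209. Since |z| > 1.96, significant at α = 0.05.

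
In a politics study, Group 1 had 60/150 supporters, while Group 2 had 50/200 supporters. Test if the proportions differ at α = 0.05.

p̂₁ = 0.4, p̂₂ = 0.25, pooled p̂ = 0.314. z = 2.991. Critical: ±1.96. Reject H₀.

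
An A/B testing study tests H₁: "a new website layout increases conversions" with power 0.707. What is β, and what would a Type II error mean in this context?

β = 1 - power = 1 - 0.707 = 0.293. A Type II error is failing to reject H₀ when H₀ is false (false negative) — here, failing to conclude that a new website layout increases conversions when in fact it is true. Consequence: discarding a layout that would have improved conversions — lost revenue.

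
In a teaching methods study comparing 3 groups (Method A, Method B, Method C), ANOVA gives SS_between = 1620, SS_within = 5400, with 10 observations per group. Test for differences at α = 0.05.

df_between = 2, df_within = 27. F = MS_between/MS_within = 810.0/200.0 = 4.05. F_crit ≈ 3.354. Reject H₀. At least one mean differs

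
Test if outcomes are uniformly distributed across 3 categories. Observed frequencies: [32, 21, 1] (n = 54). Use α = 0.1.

Expected = 18 each. χ² = Σ(O-E)²/E = 27.444. df = 2, critical value = 4.605. Reject H₀.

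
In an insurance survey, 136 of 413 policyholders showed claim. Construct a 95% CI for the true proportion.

p̂ = 0.329. CI = p̂ ± z*√(p̂(1-p̂)/n) = (0.284, 0.375)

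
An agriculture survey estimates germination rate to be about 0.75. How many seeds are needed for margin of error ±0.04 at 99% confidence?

n = z²p(1-p)/E² = 2.576²×0.75×0.25/0.04² = 777.6 → n = 778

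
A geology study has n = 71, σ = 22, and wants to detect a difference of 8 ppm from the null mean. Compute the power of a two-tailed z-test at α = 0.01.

SE = σ/√n = 22/√71 = 2.611. Non-centrality λ = d/SE = 8/2.611 = 3.064. Power ≈ Φ(λ - z_{α/2}) = Φ(3.064 - 2.576) = Φ(0.488) = 0.687.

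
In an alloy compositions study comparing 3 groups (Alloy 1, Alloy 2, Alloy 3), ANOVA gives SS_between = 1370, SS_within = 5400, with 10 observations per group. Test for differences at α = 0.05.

df_between = 2, df_within = 27. F = MS_between/MS_within = 685.0/200.0 = 3.425. F_crit ≈ 3.354. Reject H₀. At least one mean differs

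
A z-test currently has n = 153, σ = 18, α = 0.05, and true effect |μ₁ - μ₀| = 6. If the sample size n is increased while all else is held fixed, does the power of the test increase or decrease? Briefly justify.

Power increases: a larger n shrinks the standard error σ/√n, moving the sampling distribution under H₁ further from the critical value.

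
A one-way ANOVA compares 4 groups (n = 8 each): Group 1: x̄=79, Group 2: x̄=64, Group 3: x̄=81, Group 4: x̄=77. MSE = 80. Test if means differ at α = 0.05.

Grand mean = 75.25. SS_between = 1414.0, MS_between = 471.33. F = 5.892, F_crit ≈ 2.947. Reject H₀.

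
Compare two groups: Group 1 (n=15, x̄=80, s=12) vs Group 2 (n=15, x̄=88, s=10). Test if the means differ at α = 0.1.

Pooled sp = 11.05. t = -1.984, df = 28. Critical t = ±1.701. Reject H₀.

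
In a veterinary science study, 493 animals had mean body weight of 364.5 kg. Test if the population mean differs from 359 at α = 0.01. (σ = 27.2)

z = (x̄ - μ₀)/(σ/√n) = (364.5 - 359)/(27.2/√493) = 4.49. Critical value: ±2.576. Since |4.49| > 2.576, Reject H₀.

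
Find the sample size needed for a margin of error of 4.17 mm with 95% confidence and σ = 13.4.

n = (z*σ/E)² = (1.96×13.4/4.17)² = 39.7 → n = 40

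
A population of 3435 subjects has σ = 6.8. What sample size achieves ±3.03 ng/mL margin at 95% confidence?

Without FPC: n₀ = (1.96×6.8/3.03)² = 19.348. With FPC: n = n₀N/(n₀+N-1) = 19.2 → n = 20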